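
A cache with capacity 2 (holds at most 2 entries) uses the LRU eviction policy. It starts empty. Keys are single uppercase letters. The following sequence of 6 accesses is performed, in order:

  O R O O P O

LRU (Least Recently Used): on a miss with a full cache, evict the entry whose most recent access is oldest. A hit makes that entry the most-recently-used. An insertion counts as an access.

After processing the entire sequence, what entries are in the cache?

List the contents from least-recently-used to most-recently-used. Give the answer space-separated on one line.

LRU simulation (capacity=2):
  1. access O: MISS. Cache (LRU->MRU): [O]
  2. access R: MISS. Cache (LRU->MRU): [O R]
  3. access O: HIT. Cache (LRU->MRU): [R O]
  4. access O: HIT. Cache (LRU->MRU): [R O]
  5. access P: MISS, evict R. Cache (LRU->MRU): [O P]
  6. access O: HIT. Cache (LRU->MRU): [P O]
Total: 3 hits, 3 misses, 1 evictions

Answer: P O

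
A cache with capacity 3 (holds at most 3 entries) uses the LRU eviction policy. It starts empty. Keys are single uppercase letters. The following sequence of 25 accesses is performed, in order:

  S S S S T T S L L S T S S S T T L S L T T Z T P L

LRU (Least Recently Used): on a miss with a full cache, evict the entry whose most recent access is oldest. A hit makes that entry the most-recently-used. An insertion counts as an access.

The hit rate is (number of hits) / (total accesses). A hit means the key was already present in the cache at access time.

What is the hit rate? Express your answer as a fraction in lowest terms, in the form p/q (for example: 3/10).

LRU simulation (capacity=3):
  1. access S: MISS. Cache (LRU->MRU): [S]
  2. access S: HIT. Cache (LRU->MRU): [S]
  3. access S: HIT. Cache (LRU->MRU): [S]
  4. access S: HIT. Cache (LRU->MRU): [S]
  5. access T: MISS. Cache (LRU->MRU): [S T]
  6. access T: HIT. Cache (LRU->MRU): [S T]
  7. access S: HIT. Cache (LRU->MRU): [T S]
  8. access L: MISS. Cache (LRU->MRU): [T S L]
  9. access L: HIT. Cache (LRU->MRU): [T S L]
  10. access S: HIT. Cache (LRU->MRU): [T L S]
  11. access T: HIT. Cache (LRU->MRU): [L S T]
  12. access S: HIT. Cache (LRU->MRU): [L T S]
  13. access S: HIT. Cache (LRU->MRU): [L T S]
  14. access S: HIT. Cache (LRU->MRU): [L T S]
  15. access T: HIT. Cache (LRU->MRU): [L S T]
  16. access T: HIT. Cache (LRU->MRU): [L S T]
  17. access L: HIT. Cache (LRU->MRU): [S T L]
  18. access S: HIT. Cache (LRU->MRU): [T L S]
  19. access L: HIT. Cache (LRU->MRU): [T S L]
  20. access T: HIT. Cache (LRU->MRU): [S L T]
  21. access T: HIT. Cache (LRU->MRU): [S L T]
  22. access Z: MISS, evict S. Cache (LRU->MRU): [L T Z]
  23. access T: HIT. Cache (LRU->MRU): [L Z T]
  24. access P: MISS, evict L. Cache (LRU->MRU): [Z T P]
  25. access L: MISS, evict Z. Cache (LRU->MRU): [T P L]
Total: 19 hits, 6 misses, 3 evictions

Hit rate = 19/25

Answer: 19/25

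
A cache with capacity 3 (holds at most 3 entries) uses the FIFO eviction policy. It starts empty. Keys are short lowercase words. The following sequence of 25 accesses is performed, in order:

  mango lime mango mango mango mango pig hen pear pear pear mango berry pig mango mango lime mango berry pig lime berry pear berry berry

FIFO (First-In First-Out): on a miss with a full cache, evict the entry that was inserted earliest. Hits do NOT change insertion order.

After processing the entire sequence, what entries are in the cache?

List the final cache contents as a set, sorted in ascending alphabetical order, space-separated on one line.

FIFO simulation (capacity=3):
  1. access mango: MISS. Cache (old->new): [mango]
  2. access lime: MISS. Cache (old->new): [mango lime]
  3. access mango: HIT. Cache (old->new): [mango lime]
  4. access mango: HIT. Cache (old->new): [mango lime]
  5. access mango: HIT. Cache (old->new): [mango lime]
  6. access mango: HIT. Cache (old->new): [mango lime]
  7. access pig: MISS. Cache (old->new): [mango lime pig]
  8. access hen: MISS, evict mango. Cache (old->new): [lime pig hen]
  9. access pear: MISS, evict lime. Cache (old->new): [pig hen pear]
  10. access pear: HIT. Cache (old->new): [pig hen pear]
  11. access pear: HIT. Cache (old->new): [pig hen pear]
  12. access mango: MISS, evict pig. Cache (old->new): [hen pear mango]
  13. access berry: MISS, evict hen. Cache (old->new): [pear mango berry]
  14. access pig: MISS, evict pear. Cache (old->new): [mango berry pig]
  15. access mango: HIT. Cache (old->new): [mango berry pig]
  16. access mango: HIT. Cache (old->new): [mango berry pig]
  17. access lime: MISS, evict mango. Cache (old->new): [berry pig lime]
  18. access mango: MISS, evict berry. Cache (old->new): [pig lime mango]
  19. access berry: MISS, evict pig. Cache (old->new): [lime mango berry]
  20. access pig: MISS, evict lime. Cache (old->new): [mango berry pig]
  21. access lime: MISS, evict mango. Cache (old->new): [berry pig lime]
  22. access berry: HIT. Cache (old->new): [berry pig lime]
  23. access pear: MISS, evict berry. Cache (old->new): [pig lime pear]
  24. access berry: MISS, evict pig. Cache (old->new): [lime pear berry]
  25. access berry: HIT. Cache (old->new): [lime pear berry]
Total: 10 hits, 15 misses, 12 evictions

Answer: berry lime pear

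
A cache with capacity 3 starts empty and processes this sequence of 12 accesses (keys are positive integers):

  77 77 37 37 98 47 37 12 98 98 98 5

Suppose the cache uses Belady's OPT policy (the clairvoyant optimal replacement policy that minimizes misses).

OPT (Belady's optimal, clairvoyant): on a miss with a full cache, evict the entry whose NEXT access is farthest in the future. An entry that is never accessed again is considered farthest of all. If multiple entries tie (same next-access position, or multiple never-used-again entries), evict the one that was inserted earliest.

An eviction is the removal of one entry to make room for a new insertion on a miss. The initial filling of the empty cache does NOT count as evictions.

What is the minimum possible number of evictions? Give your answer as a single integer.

OPT (Belady) simulation (capacity=3):
  1. access 77: MISS. Cache: [77]
  2. access 77: HIT. Next use of 77: never. Cache: [77]
  3. access 37: MISS. Cache: [77 37]
  4. access 37: HIT. Next use of 37: step 7. Cache: [77 37]
  5. access 98: MISS. Cache: [77 37 98]
  6. access 47: MISS, evict 77 (next use: never). Cache: [37 98 47]
  7. access 37: HIT. Next use of 37: never. Cache: [37 98 47]
  8. access 12: MISS, evict 37 (next use: never). Cache: [98 47 12]
  9. access 98: HIT. Next use of 98: step 10. Cache: [98 47 12]
  10. access 98: HIT. Next use of 98: step 11. Cache: [98 47 12]
  11. access 98: HIT. Next use of 98: never. Cache: [98 47 12]
  12. access 5: MISS, evict 98 (next use: never). Cache: [47 12 5]
Total: 6 hits, 6 misses, 3 evictions

Answer: 3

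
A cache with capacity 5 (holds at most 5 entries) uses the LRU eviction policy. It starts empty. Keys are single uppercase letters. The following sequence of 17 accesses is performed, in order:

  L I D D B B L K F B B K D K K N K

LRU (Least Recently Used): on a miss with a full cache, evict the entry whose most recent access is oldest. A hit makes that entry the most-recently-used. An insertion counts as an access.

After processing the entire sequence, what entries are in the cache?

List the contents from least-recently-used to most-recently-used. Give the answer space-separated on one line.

Answer: F B D N K

Derivation:
LRU simulation (capacity=5):
  1. access L: MISS. Cache (LRU->MRU): [L]
  2. access I: MISS. Cache (LRU->MRU): [L I]
  3. access D: MISS. Cache (LRU->MRU): [L I D]
  4. access D: HIT. Cache (LRU->MRU): [L I D]
  5. access B: MISS. Cache (LRU->MRU): [L I D B]
  6. access B: HIT. Cache (LRU->MRU): [L I D B]
  7. access L: HIT. Cache (LRU->MRU): [I D B L]
  8. access K: MISS. Cache (LRU->MRU): [I D B L K]
  9. access F: MISS, evict I. Cache (LRU->MRU): [D B L K F]
  10. access B: HIT. Cache (LRU->MRU): [D L K F B]
  11. access B: HIT. Cache (LRU->MRU): [D L K F B]
  12. access K: HIT. Cache (LRU->MRU): [D L F B K]
  13. access D: HIT. Cache (LRU->MRU): [L F B K D]
  14. access K: HIT. Cache (LRU->MRU): [L F B D K]
  15. access K: HIT. Cache (LRU->MRU): [L F B D K]
  16. access N: MISS, evict L. Cache (LRU->MRU): [F B D K N]
  17. access K: HIT. Cache (LRU->MRU): [F B D N K]
Total: 10 hits, 7 misses, 2 evictions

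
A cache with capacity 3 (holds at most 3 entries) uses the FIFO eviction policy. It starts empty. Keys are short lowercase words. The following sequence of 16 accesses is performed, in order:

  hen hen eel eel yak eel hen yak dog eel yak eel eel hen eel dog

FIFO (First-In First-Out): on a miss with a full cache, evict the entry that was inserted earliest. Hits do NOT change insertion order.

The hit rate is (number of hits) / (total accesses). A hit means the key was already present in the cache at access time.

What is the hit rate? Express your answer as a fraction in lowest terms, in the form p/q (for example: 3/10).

FIFO simulation (capacity=3):
  1. access hen: MISS. Cache (old->new): [hen]
  2. access hen: HIT. Cache (old->new): [hen]
  3. access eel: MISS. Cache (old->new): [hen eel]
  4. access eel: HIT. Cache (old->new): [hen eel]
  5. access yak: MISS. Cache (old->new): [hen eel yak]
  6. access eel: HIT. Cache (old->new): [hen eel yak]
  7. access hen: HIT. Cache (old->new): [hen eel yak]
  8. access yak: HIT. Cache (old->new): [hen eel yak]
  9. access dog: MISS, evict hen. Cache (old->new): [eel yak dog]
  10. access eel: HIT. Cache (old->new): [eel yak dog]
  11. access yak: HIT. Cache (old->new): [eel yak dog]
  12. access eel: HIT. Cache (old->new): [eel yak dog]
  13. access eel: HIT. Cache (old->new): [eel yak dog]
  14. access hen: MISS, evict eel. Cache (old->new): [yak dog hen]
  15. access eel: MISS, evict yak. Cache (old->new): [dog hen eel]
  16. access dog: HIT. Cache (old->new): [dog hen eel]
Total: 10 hits, 6 misses, 3 evictions

Hit rate = 10/16 = 5/8

Answer: 5/8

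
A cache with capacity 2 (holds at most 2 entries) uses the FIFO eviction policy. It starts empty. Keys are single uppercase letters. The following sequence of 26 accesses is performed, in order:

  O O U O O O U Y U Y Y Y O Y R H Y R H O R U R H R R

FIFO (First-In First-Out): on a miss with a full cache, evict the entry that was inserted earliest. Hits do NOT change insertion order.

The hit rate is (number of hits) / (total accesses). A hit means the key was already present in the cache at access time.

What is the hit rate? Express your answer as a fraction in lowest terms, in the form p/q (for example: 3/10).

Answer: 6/13

Derivation:
FIFO simulation (capacity=2):
  1. access O: MISS. Cache (old->new): [O]
  2. access O: HIT. Cache (old->new): [O]
  3. access U: MISS. Cache (old->new): [O U]
  4. access O: HIT. Cache (old->new): [O U]
  5. access O: HIT. Cache (old->new): [O U]
  6. access O: HIT. Cache (old->new): [O U]
  7. access U: HIT. Cache (old->new): [O U]
  8. access Y: MISS, evict O. Cache (old->new): [U Y]
  9. access U: HIT. Cache (old->new): [U Y]
  10. access Y: HIT. Cache (old->new): [U Y]
  11. access Y: HIT. Cache (old->new): [U Y]
  12. access Y: HIT. Cache (old->new): [U Y]
  13. access O: MISS, evict U. Cache (old->new): [Y O]
  14. access Y: HIT. Cache (old->new): [Y O]
  15. access R: MISS, evict Y. Cache (old->new): [O R]
  16. access H: MISS, evict O. Cache (old->new): [R H]
  17. access Y: MISS, evict R. Cache (old->new): [H Y]
  18. access R: MISS, evict H. Cache (old->new): [Y R]
  19. access H: MISS, evict Y. Cache (old->new): [R H]
  20. access O: MISS, evict R. Cache (old->new): [H O]
  21. access R: MISS, evict H. Cache (old->new): [O R]
  22. access U: MISS, evict O. Cache (old->new): [R U]
  23. access R: HIT. Cache (old->new): [R U]
  24. access H: MISS, evict R. Cache (old->new): [U H]
  25. access R: MISS, evict U. Cache (old->new): [H R]
  26. access R: HIT. Cache (old->new): [H R]
Total: 12 hits, 14 misses, 12 evictions

Hit rate = 12/26 = 6/13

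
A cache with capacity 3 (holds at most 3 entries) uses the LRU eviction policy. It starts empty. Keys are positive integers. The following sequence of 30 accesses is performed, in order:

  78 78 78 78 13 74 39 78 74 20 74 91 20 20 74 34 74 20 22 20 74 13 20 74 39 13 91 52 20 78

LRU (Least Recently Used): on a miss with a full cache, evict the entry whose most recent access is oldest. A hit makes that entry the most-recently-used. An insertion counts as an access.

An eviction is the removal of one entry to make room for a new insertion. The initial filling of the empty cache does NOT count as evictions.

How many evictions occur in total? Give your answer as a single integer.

LRU simulation (capacity=3):
  1. access 78: MISS. Cache (LRU->MRU): [78]
  2. access 78: HIT. Cache (LRU->MRU): [78]
  3. access 78: HIT. Cache (LRU->MRU): [78]
  4. access 78: HIT. Cache (LRU->MRU): [78]
  5. access 13: MISS. Cache (LRU->MRU): [78 13]
  6. access 74: MISS. Cache (LRU->MRU): [78 13 74]
  7. access 39: MISS, evict 78. Cache (LRU->MRU): [13 74 39]
  8. access 78: MISS, evict 13. Cache (LRU->MRU): [74 39 78]
  9. access 74: HIT. Cache (LRU->MRU): [39 78 74]
  10. access 20: MISS, evict 39. Cache (LRU->MRU): [78 74 20]
  11. access 74: HIT. Cache (LRU->MRU): [78 20 74]
  12. access 91: MISS, evict 78. Cache (LRU->MRU): [20 74 91]
  13. access 20: HIT. Cache (LRU->MRU): [74 91 20]
  14. access 20: HIT. Cache (LRU->MRU): [74 91 20]
  15. access 74: HIT. Cache (LRU->MRU): [91 20 74]
  16. access 34: MISS, evict 91. Cache (LRU->MRU): [20 74 34]
  17. access 74: HIT. Cache (LRU->MRU): [20 34 74]
  18. access 20: HIT. Cache (LRU->MRU): [34 74 20]
  19. access 22: MISS, evict 34. Cache (LRU->MRU): [74 20 22]
  20. access 20: HIT. Cache (LRU->MRU): [74 22 20]
  21. access 74: HIT. Cache (LRU->MRU): [22 20 74]
  22. access 13: MISS, evict 22. Cache (LRU->MRU): [20 74 13]
  23. access 20: HIT. Cache (LRU->MRU): [74 13 20]
  24. access 74: HIT. Cache (LRU->MRU): [13 20 74]
  25. access 39: MISS, evict 13. Cache (LRU->MRU): [20 74 39]
  26. access 13: MISS, evict 20. Cache (LRU->MRU): [74 39 13]
  27. access 91: MISS, evict 74. Cache (LRU->MRU): [39 13 91]
  28. access 52: MISS, evict 39. Cache (LRU->MRU): [13 91 52]
  29. access 20: MISS, evict 13. Cache (LRU->MRU): [91 52 20]
  30. access 78: MISS, evict 91. Cache (LRU->MRU): [52 20 78]
Total: 14 hits, 16 misses, 13 evictions

Answer: 13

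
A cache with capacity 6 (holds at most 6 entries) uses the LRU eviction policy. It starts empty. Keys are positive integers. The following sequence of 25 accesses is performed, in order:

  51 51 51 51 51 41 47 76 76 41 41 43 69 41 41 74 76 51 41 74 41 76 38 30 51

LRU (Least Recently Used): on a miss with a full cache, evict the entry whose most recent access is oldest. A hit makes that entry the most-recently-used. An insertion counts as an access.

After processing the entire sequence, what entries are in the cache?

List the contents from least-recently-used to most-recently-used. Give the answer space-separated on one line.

LRU simulation (capacity=6):
  1. access 51: MISS. Cache (LRU->MRU): [51]
  2. access 51: HIT. Cache (LRU->MRU): [51]
  3. access 51: HIT. Cache (LRU->MRU): [51]
  4. access 51: HIT. Cache (LRU->MRU): [51]
  5. access 51: HIT. Cache (LRU->MRU): [51]
  6. access 41: MISS. Cache (LRU->MRU): [51 41]
  7. access 47: MISS. Cache (LRU->MRU): [51 41 47]
  8. access 76: MISS. Cache (LRU->MRU): [51 41 47 76]
  9. access 76: HIT. Cache (LRU->MRU): [51 41 47 76]
  10. access 41: HIT. Cache (LRU->MRU): [51 47 76 41]
  11. access 41: HIT. Cache (LRU->MRU): [51 47 76 41]
  12. access 43: MISS. Cache (LRU->MRU): [51 47 76 41 43]
  13. access 69: MISS. Cache (LRU->MRU): [51 47 76 41 43 69]
  14. access 41: HIT. Cache (LRU->MRU): [51 47 76 43 69 41]
  15. access 41: HIT. Cache (LRU->MRU): [51 47 76 43 69 41]
  16. access 74: MISS, evict 51. Cache (LRU->MRU): [47 76 43 69 41 74]
  17. access 76: HIT. Cache (LRU->MRU): [47 43 69 41 74 76]
  18. access 51: MISS, evict 47. Cache (LRU->MRU): [43 69 41 74 76 51]
  19. access 41: HIT. Cache (LRU->MRU): [43 69 74 76 51 41]
  20. access 74: HIT. Cache (LRU->MRU): [43 69 76 51 41 74]
  21. access 41: HIT. Cache (LRU->MRU): [43 69 76 51 74 41]
  22. access 76: HIT. Cache (LRU->MRU): [43 69 51 74 41 76]
  23. access 38: MISS, evict 43. Cache (LRU->MRU): [69 51 74 41 76 38]
  24. access 30: MISS, evict 69. Cache (LRU->MRU): [51 74 41 76 38 30]
  25. access 51: HIT. Cache (LRU->MRU): [74 41 76 38 30 51]
Total: 15 hits, 10 misses, 4 evictions

Answer: 74 41 76 38 30 51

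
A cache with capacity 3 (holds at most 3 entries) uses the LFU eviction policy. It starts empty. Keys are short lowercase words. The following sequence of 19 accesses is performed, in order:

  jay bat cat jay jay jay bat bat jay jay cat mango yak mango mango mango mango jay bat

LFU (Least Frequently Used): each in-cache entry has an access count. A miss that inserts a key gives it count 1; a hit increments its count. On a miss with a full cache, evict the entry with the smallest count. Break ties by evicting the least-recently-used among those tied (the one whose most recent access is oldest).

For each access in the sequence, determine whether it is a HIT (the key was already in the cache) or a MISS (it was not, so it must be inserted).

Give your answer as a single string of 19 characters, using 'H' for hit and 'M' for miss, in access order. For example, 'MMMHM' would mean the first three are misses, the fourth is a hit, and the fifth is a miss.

LFU simulation (capacity=3):
  1. access jay: MISS. Cache: [jay(c=1)]
  2. access bat: MISS. Cache: [jay(c=1) bat(c=1)]
  3. access cat: MISS. Cache: [jay(c=1) bat(c=1) cat(c=1)]
  4. access jay: HIT, count now 2. Cache: [bat(c=1) cat(c=1) jay(c=2)]
  5. access jay: HIT, count now 3. Cache: [bat(c=1) cat(c=1) jay(c=3)]
  6. access jay: HIT, count now 4. Cache: [bat(c=1) cat(c=1) jay(c=4)]
  7. access bat: HIT, count now 2. Cache: [cat(c=1) bat(c=2) jay(c=4)]
  8. access bat: HIT, count now 3. Cache: [cat(c=1) bat(c=3) jay(c=4)]
  9. access jay: HIT, count now 5. Cache: [cat(c=1) bat(c=3) jay(c=5)]
  10. access jay: HIT, count now 6. Cache: [cat(c=1) bat(c=3) jay(c=6)]
  11. access cat: HIT, count now 2. Cache: [cat(c=2) bat(c=3) jay(c=6)]
  12. access mango: MISS, evict cat(c=2). Cache: [mango(c=1) bat(c=3) jay(c=6)]
  13. access yak: MISS, evict mango(c=1). Cache: [yak(c=1) bat(c=3) jay(c=6)]
  14. access mango: MISS, evict yak(c=1). Cache: [mango(c=1) bat(c=3) jay(c=6)]
  15. access mango: HIT, count now 2. Cache: [mango(c=2) bat(c=3) jay(c=6)]
  16. access mango: HIT, count now 3. Cache: [bat(c=3) mango(c=3) jay(c=6)]
  17. access mango: HIT, count now 4. Cache: [bat(c=3) mango(c=4) jay(c=6)]
  18. access jay: HIT, count now 7. Cache: [bat(c=3) mango(c=4) jay(c=7)]
  19. access bat: HIT, count now 4. Cache: [mango(c=4) bat(c=4) jay(c=7)]
Total: 13 hits, 6 misses, 3 evictions

Answer: MMMHHHHHHHHMMMHHHHH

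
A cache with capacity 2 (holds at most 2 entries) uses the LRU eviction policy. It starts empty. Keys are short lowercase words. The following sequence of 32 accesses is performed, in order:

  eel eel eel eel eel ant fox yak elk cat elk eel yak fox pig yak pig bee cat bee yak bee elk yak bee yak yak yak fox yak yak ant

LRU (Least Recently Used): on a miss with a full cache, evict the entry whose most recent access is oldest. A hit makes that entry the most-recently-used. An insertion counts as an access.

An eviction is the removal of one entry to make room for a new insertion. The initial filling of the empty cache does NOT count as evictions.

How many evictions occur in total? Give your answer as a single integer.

Answer: 17

Derivation:
LRU simulation (capacity=2):
  1. access eel: MISS. Cache (LRU->MRU): [eel]
  2. access eel: HIT. Cache (LRU->MRU): [eel]
  3. access eel: HIT. Cache (LRU->MRU): [eel]
  4. access eel: HIT. Cache (LRU->MRU): [eel]
  5. access eel: HIT. Cache (LRU->MRU): [eel]
  6. access ant: MISS. Cache (LRU->MRU): [eel ant]
  7. access fox: MISS, evict eel. Cache (LRU->MRU): [ant fox]
  8. access yak: MISS, evict ant. Cache (LRU->MRU): [fox yak]
  9. access elk: MISS, evict fox. Cache (LRU->MRU): [yak elk]
  10. access cat: MISS, evict yak. Cache (LRU->MRU): [elk cat]
  11. access elk: HIT. Cache (LRU->MRU): [cat elk]
  12. access eel: MISS, evict cat. Cache (LRU->MRU): [elk eel]
  13. access yak: MISS, evict elk. Cache (LRU->MRU): [eel yak]
  14. access fox: MISS, evict eel. Cache (LRU->MRU): [yak fox]
  15. access pig: MISS, evict yak. Cache (LRU->MRU): [fox pig]
  16. access yak: MISS, evict fox. Cache (LRU->MRU): [pig yak]
  17. access pig: HIT. Cache (LRU->MRU): [yak pig]
  18. access bee: MISS, evict yak. Cache (LRU->MRU): [pig bee]
  19. access cat: MISS, evict pig. Cache (LRU->MRU): [bee cat]
  20. access bee: HIT. Cache (LRU->MRU): [cat bee]
  21. access yak: MISS, evict cat. Cache (LRU->MRU): [bee yak]
  22. access bee: HIT. Cache (LRU->MRU): [yak bee]
  23. access elk: MISS, evict yak. Cache (LRU->MRU): [bee elk]
  24. access yak: MISS, evict bee. Cache (LRU->MRU): [elk yak]
  25. access bee: MISS, evict elk. Cache (LRU->MRU): [yak bee]
  26. access yak: HIT. Cache (LRU->MRU): [bee yak]
  27. access yak: HIT. Cache (LRU->MRU): [bee yak]
  28. access yak: HIT. Cache (LRU->MRU): [bee yak]
  29. access fox: MISS, evict bee. Cache (LRU->MRU): [yak fox]
  30. access yak: HIT. Cache (LRU->MRU): [fox yak]
  31. access yak: HIT. Cache (LRU->MRU): [fox yak]
  32. access ant: MISS, evict fox. Cache (LRU->MRU): [yak ant]
Total: 13 hits, 19 misses, 17 evictions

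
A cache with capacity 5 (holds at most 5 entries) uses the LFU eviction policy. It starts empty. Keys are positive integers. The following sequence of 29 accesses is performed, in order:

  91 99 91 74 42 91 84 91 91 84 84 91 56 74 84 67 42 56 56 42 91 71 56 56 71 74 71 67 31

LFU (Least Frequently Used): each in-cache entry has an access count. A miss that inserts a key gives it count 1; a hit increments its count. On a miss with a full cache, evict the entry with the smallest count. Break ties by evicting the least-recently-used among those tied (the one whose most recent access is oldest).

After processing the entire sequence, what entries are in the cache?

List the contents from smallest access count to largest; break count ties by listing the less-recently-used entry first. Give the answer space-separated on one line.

LFU simulation (capacity=5):
  1. access 91: MISS. Cache: [91(c=1)]
  2. access 99: MISS. Cache: [91(c=1) 99(c=1)]
  3. access 91: HIT, count now 2. Cache: [99(c=1) 91(c=2)]
  4. access 74: MISS. Cache: [99(c=1) 74(c=1) 91(c=2)]
  5. access 42: MISS. Cache: [99(c=1) 74(c=1) 42(c=1) 91(c=2)]
  6. access 91: HIT, count now 3. Cache: [99(c=1) 74(c=1) 42(c=1) 91(c=3)]
  7. access 84: MISS. Cache: [99(c=1) 74(c=1) 42(c=1) 84(c=1) 91(c=3)]
  8. access 91: HIT, count now 4. Cache: [99(c=1) 74(c=1) 42(c=1) 84(c=1) 91(c=4)]
  9. access 91: HIT, count now 5. Cache: [99(c=1) 74(c=1) 42(c=1) 84(c=1) 91(c=5)]
  10. access 84: HIT, count now 2. Cache: [99(c=1) 74(c=1) 42(c=1) 84(c=2) 91(c=5)]
  11. access 84: HIT, count now 3. Cache: [99(c=1) 74(c=1) 42(c=1) 84(c=3) 91(c=5)]
  12. access 91: HIT, count now 6. Cache: [99(c=1) 74(c=1) 42(c=1) 84(c=3) 91(c=6)]
  13. access 56: MISS, evict 99(c=1). Cache: [74(c=1) 42(c=1) 56(c=1) 84(c=3) 91(c=6)]
  14. access 74: HIT, count now 2. Cache: [42(c=1) 56(c=1) 74(c=2) 84(c=3) 91(c=6)]
  15. access 84: HIT, count now 4. Cache: [42(c=1) 56(c=1) 74(c=2) 84(c=4) 91(c=6)]
  16. access 67: MISS, evict 42(c=1). Cache: [56(c=1) 67(c=1) 74(c=2) 84(c=4) 91(c=6)]
  17. access 42: MISS, evict 56(c=1). Cache: [67(c=1) 42(c=1) 74(c=2) 84(c=4) 91(c=6)]
  18. access 56: MISS, evict 67(c=1). Cache: [42(c=1) 56(c=1) 74(c=2) 84(c=4) 91(c=6)]
  19. access 56: HIT, count now 2. Cache: [42(c=1) 74(c=2) 56(c=2) 84(c=4) 91(c=6)]
  20. access 42: HIT, count now 2. Cache: [74(c=2) 56(c=2) 42(c=2) 84(c=4) 91(c=6)]
  21. access 91: HIT, count now 7. Cache: [74(c=2) 56(c=2) 42(c=2) 84(c=4) 91(c=7)]
  22. access 71: MISS, evict 74(c=2). Cache: [71(c=1) 56(c=2) 42(c=2) 84(c=4) 91(c=7)]
  23. access 56: HIT, count now 3. Cache: [71(c=1) 42(c=2) 56(c=3) 84(c=4) 91(c=7)]
  24. access 56: HIT, count now 4. Cache: [71(c=1) 42(c=2) 84(c=4) 56(c=4) 91(c=7)]
  25. access 71: HIT, count now 2. Cache: [42(c=2) 71(c=2) 84(c=4) 56(c=4) 91(c=7)]
  26. access 74: MISS, evict 42(c=2). Cache: [74(c=1) 71(c=2) 84(c=4) 56(c=4) 91(c=7)]
  27. access 71: HIT, count now 3. Cache: [74(c=1) 71(c=3) 84(c=4) 56(c=4) 91(c=7)]
  28. access 67: MISS, evict 74(c=1). Cache: [67(c=1) 71(c=3) 84(c=4) 56(c=4) 91(c=7)]
  29. access 31: MISS, evict 67(c=1). Cache: [31(c=1) 71(c=3) 84(c=4) 56(c=4) 91(c=7)]
Total: 16 hits, 13 misses, 8 evictions

Answer: 31 71 84 56 91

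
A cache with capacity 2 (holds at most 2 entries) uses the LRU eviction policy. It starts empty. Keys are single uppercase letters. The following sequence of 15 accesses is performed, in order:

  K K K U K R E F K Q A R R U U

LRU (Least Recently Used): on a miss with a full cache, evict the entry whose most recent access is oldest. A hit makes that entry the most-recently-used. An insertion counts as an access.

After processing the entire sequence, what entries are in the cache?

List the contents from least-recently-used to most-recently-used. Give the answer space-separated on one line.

Answer: R U

Derivation:
LRU simulation (capacity=2):
  1. access K: MISS. Cache (LRU->MRU): [K]
  2. access K: HIT. Cache (LRU->MRU): [K]
  3. access K: HIT. Cache (LRU->MRU): [K]
  4. access U: MISS. Cache (LRU->MRU): [K U]
  5. access K: HIT. Cache (LRU->MRU): [U K]
  6. access R: MISS, evict U. Cache (LRU->MRU): [K R]
  7. access E: MISS, evict K. Cache (LRU->MRU): [R E]
  8. access F: MISS, evict R. Cache (LRU->MRU): [E F]
  9. access K: MISS, evict E. Cache (LRU->MRU): [F K]
  10. access Q: MISS, evict F. Cache (LRU->MRU): [K Q]
  11. access A: MISS, evict K. Cache (LRU->MRU): [Q A]
  12. access R: MISS, evict Q. Cache (LRU->MRU): [A R]
  13. access R: HIT. Cache (LRU->MRU): [A R]
  14. access U: MISS, evict A. Cache (LRU->MRU): [R U]
  15. access U: HIT. Cache (LRU->MRU): [R U]
Total: 5 hits, 10 misses, 8 evictions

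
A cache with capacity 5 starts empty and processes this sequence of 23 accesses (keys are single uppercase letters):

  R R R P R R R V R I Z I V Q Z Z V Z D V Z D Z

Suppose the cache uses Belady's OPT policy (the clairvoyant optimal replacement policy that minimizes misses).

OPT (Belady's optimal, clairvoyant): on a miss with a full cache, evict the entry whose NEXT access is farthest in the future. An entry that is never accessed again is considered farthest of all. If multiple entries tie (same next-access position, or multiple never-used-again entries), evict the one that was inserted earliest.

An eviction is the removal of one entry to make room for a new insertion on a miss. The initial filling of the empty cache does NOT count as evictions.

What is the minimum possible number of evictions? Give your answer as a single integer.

OPT (Belady) simulation (capacity=5):
  1. access R: MISS. Cache: [R]
  2. access R: HIT. Next use of R: step 3. Cache: [R]
  3. access R: HIT. Next use of R: step 5. Cache: [R]
  4. access P: MISS. Cache: [R P]
  5. access R: HIT. Next use of R: step 6. Cache: [R P]
  6. access R: HIT. Next use of R: step 7. Cache: [R P]
  7. access R: HIT. Next use of R: step 9. Cache: [R P]
  8. access V: MISS. Cache: [R P V]
  9. access R: HIT. Next use of R: never. Cache: [R P V]
  10. access I: MISS. Cache: [R P V I]
  11. access Z: MISS. Cache: [R P V I Z]
  12. access I: HIT. Next use of I: never. Cache: [R P V I Z]
  13. access V: HIT. Next use of V: step 17. Cache: [R P V I Z]
  14. access Q: MISS, evict R (next use: never). Cache: [P V I Z Q]
  15. access Z: HIT. Next use of Z: step 16. Cache: [P V I Z Q]
  16. access Z: HIT. Next use of Z: step 18. Cache: [P V I Z Q]
  17. access V: HIT. Next use of V: step 20. Cache: [P V I Z Q]
  18. access Z: HIT. Next use of Z: step 21. Cache: [P V I Z Q]
  19. access D: MISS, evict P (next use: never). Cache: [V I Z Q D]
  20. access V: HIT. Next use of V: never. Cache: [V I Z Q D]
  21. access Z: HIT. Next use of Z: step 23. Cache: [V I Z Q D]
  22. access D: HIT. Next use of D: never. Cache: [V I Z Q D]
  23. access Z: HIT. Next use of Z: never. Cache: [V I Z Q D]
Total: 16 hits, 7 misses, 2 evictions

Answer: 2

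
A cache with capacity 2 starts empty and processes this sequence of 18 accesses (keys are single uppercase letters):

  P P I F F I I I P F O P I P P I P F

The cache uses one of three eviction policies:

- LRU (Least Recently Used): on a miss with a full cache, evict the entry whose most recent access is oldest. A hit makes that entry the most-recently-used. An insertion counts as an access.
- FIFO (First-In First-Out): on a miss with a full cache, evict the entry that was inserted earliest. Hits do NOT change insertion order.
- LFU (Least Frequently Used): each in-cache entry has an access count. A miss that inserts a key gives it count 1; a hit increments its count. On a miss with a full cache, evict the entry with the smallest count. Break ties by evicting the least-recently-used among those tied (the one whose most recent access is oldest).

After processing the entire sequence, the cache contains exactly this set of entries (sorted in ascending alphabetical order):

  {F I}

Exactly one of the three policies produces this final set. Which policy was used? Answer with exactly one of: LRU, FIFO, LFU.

Simulating under each policy and comparing final sets:
  LRU: final set = {F P} -> differs
  FIFO: final set = {F P} -> differs
  LFU: final set = {F I} -> MATCHES target
Only LFU produces the target set.

Answer: LFU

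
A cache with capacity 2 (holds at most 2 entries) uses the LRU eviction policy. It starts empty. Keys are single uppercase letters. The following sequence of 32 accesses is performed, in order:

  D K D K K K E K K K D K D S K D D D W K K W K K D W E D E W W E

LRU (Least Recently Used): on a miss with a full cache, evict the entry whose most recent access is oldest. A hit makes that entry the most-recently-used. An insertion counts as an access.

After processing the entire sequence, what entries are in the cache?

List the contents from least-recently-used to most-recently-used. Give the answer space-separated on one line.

Answer: W E

Derivation:
LRU simulation (capacity=2):
  1. access D: MISS. Cache (LRU->MRU): [D]
  2. access K: MISS. Cache (LRU->MRU): [D K]
  3. access D: HIT. Cache (LRU->MRU): [K D]
  4. access K: HIT. Cache (LRU->MRU): [D K]
  5. access K: HIT. Cache (LRU->MRU): [D K]
  6. access K: HIT. Cache (LRU->MRU): [D K]
  7. access E: MISS, evict D. Cache (LRU->MRU): [K E]
  8. access K: HIT. Cache (LRU->MRU): [E K]
  9. access K: HIT. Cache (LRU->MRU): [E K]
  10. access K: HIT. Cache (LRU->MRU): [E K]
  11. access D: MISS, evict E. Cache (LRU->MRU): [K D]
  12. access K: HIT. Cache (LRU->MRU): [D K]
  13. access D: HIT. Cache (LRU->MRU): [K D]
  14. access S: MISS, evict K. Cache (LRU->MRU): [D S]
  15. access K: MISS, evict D. Cache (LRU->MRU): [S K]
  16. access D: MISS, evict S. Cache (LRU->MRU): [K D]
  17. access D: HIT. Cache (LRU->MRU): [K D]
  18. access D: HIT. Cache (LRU->MRU): [K D]
  19. access W: MISS, evict K. Cache (LRU->MRU): [D W]
  20. access K: MISS, evict D. Cache (LRU->MRU): [W K]
  21. access K: HIT. Cache (LRU->MRU): [W K]
  22. access W: HIT. Cache (LRU->MRU): [K W]
  23. access K: HIT. Cache (LRU->MRU): [W K]
  24. access K: HIT. Cache (LRU->MRU): [W K]
  25. access D: MISS, evict W. Cache (LRU->MRU): [K D]
  26. access W: MISS, evict K. Cache (LRU->MRU): [D W]
  27. access E: MISS, evict D. Cache (LRU->MRU): [W E]
  28. access D: MISS, evict W. Cache (LRU->MRU): [E D]
  29. access E: HIT. Cache (LRU->MRU): [D E]
  30. access W: MISS, evict D. Cache (LRU->MRU): [E W]
  31. access W: HIT. Cache (LRU->MRU): [E W]
  32. access E: HIT. Cache (LRU->MRU): [W E]
Total: 18 hits, 14 misses, 12 evictions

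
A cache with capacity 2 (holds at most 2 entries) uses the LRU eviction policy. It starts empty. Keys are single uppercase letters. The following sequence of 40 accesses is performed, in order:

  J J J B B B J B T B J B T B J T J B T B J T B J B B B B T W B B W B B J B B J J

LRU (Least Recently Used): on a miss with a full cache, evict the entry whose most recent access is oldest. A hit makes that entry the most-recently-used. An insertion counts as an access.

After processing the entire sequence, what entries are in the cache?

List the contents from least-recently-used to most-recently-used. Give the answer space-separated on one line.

LRU simulation (capacity=2):
  1. access J: MISS. Cache (LRU->MRU): [J]
  2. access J: HIT. Cache (LRU->MRU): [J]
  3. access J: HIT. Cache (LRU->MRU): [J]
  4. access B: MISS. Cache (LRU->MRU): [J B]
  5. access B: HIT. Cache (LRU->MRU): [J B]
  6. access B: HIT. Cache (LRU->MRU): [J B]
  7. access J: HIT. Cache (LRU->MRU): [B J]
  8. access B: HIT. Cache (LRU->MRU): [J B]
  9. access T: MISS, evict J. Cache (LRU->MRU): [B T]
  10. access B: HIT. Cache (LRU->MRU): [T B]
  11. access J: MISS, evict T. Cache (LRU->MRU): [B J]
  12. access B: HIT. Cache (LRU->MRU): [J B]
  13. access T: MISS, evict J. Cache (LRU->MRU): [B T]
  14. access B: HIT. Cache (LRU->MRU): [T B]
  15. access J: MISS, evict T. Cache (LRU->MRU): [B J]
  16. access T: MISS, evict B. Cache (LRU->MRU): [J T]
  17. access J: HIT. Cache (LRU->MRU): [T J]
  18. access B: MISS, evict T. Cache (LRU->MRU): [J B]
  19. access T: MISS, evict J. Cache (LRU->MRU): [B T]
  20. access B: HIT. Cache (LRU->MRU): [T B]
  21. access J: MISS, evict T. Cache (LRU->MRU): [B J]
  22. access T: MISS, evict B. Cache (LRU->MRU): [J T]
  23. access B: MISS, evict J. Cache (LRU->MRU): [T B]
  24. access J: MISS, evict T. Cache (LRU->MRU): [B J]
  25. access B: HIT. Cache (LRU->MRU): [J B]
  26. access B: HIT. Cache (LRU->MRU): [J B]
  27. access B: HIT. Cache (LRU->MRU): [J B]
  28. access B: HIT. Cache (LRU->MRU): [J B]
  29. access T: MISS, evict J. Cache (LRU->MRU): [B T]
  30. access W: MISS, evict B. Cache (LRU->MRU): [T W]
  31. access B: MISS, evict T. Cache (LRU->MRU): [W B]
  32. access B: HIT. Cache (LRU->MRU): [W B]
  33. access W: HIT. Cache (LRU->MRU): [B W]
  34. access B: HIT. Cache (LRU->MRU): [W B]
  35. access B: HIT. Cache (LRU->MRU): [W B]
  36. access J: MISS, evict W. Cache (LRU->MRU): [B J]
  37. access B: HIT. Cache (LRU->MRU): [J B]
  38. access B: HIT. Cache (LRU->MRU): [J B]
  39. access J: HIT. Cache (LRU->MRU): [B J]
  40. access J: HIT. Cache (LRU->MRU): [B J]
Total: 23 hits, 17 misses, 15 evictions

Answer: B J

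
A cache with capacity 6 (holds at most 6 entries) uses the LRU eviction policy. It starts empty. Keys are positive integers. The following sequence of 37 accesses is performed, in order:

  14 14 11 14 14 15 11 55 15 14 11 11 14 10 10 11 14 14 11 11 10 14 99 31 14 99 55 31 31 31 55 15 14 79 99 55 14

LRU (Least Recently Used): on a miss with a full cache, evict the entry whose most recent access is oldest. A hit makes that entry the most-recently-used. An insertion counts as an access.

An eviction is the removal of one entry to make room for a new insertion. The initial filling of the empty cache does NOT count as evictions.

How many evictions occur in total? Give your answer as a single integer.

LRU simulation (capacity=6):
  1. access 14: MISS. Cache (LRU->MRU): [14]
  2. access 14: HIT. Cache (LRU->MRU): [14]
  3. access 11: MISS. Cache (LRU->MRU): [14 11]
  4. access 14: HIT. Cache (LRU->MRU): [11 14]
  5. access 14: HIT. Cache (LRU->MRU): [11 14]
  6. access 15: MISS. Cache (LRU->MRU): [11 14 15]
  7. access 11: HIT. Cache (LRU->MRU): [14 15 11]
  8. access 55: MISS. Cache (LRU->MRU): [14 15 11 55]
  9. access 15: HIT. Cache (LRU->MRU): [14 11 55 15]
  10. access 14: HIT. Cache (LRU->MRU): [11 55 15 14]
  11. access 11: HIT. Cache (LRU->MRU): [55 15 14 11]
  12. access 11: HIT. Cache (LRU->MRU): [55 15 14 11]
  13. access 14: HIT. Cache (LRU->MRU): [55 15 11 14]
  14. access 10: MISS. Cache (LRU->MRU): [55 15 11 14 10]
  15. access 10: HIT. Cache (LRU->MRU): [55 15 11 14 10]
  16. access 11: HIT. Cache (LRU->MRU): [55 15 14 10 11]
  17. access 14: HIT. Cache (LRU->MRU): [55 15 10 11 14]
  18. access 14: HIT. Cache (LRU->MRU): [55 15 10 11 14]
  19. access 11: HIT. Cache (LRU->MRU): [55 15 10 14 11]
  20. access 11: HIT. Cache (LRU->MRU): [55 15 10 14 11]
  21. access 10: HIT. Cache (LRU->MRU): [55 15 14 11 10]
  22. access 14: HIT. Cache (LRU->MRU): [55 15 11 10 14]
  23. access 99: MISS. Cache (LRU->MRU): [55 15 11 10 14 99]
  24. access 31: MISS, evict 55. Cache (LRU->MRU): [15 11 10 14 99 31]
  25. access 14: HIT. Cache (LRU->MRU): [15 11 10 99 31 14]
  26. access 99: HIT. Cache (LRU->MRU): [15 11 10 31 14 99]
  27. access 55: MISS, evict 15. Cache (LRU->MRU): [11 10 31 14 99 55]
  28. access 31: HIT. Cache (LRU->MRU): [11 10 14 99 55 31]
  29. access 31: HIT. Cache (LRU->MRU): [11 10 14 99 55 31]
  30. access 31: HIT. Cache (LRU->MRU): [11 10 14 99 55 31]
  31. access 55: HIT. Cache (LRU->MRU): [11 10 14 99 31 55]
  32. access 15: MISS, evict 11. Cache (LRU->MRU): [10 14 99 31 55 15]
  33. access 14: HIT. Cache (LRU->MRU): [10 99 31 55 15 14]
  34. access 79: MISS, evict 10. Cache (LRU->MRU): [99 31 55 15 14 79]
  35. access 99: HIT. Cache (LRU->MRU): [31 55 15 14 79 99]
  36. access 55: HIT. Cache (LRU->MRU): [31 15 14 79 99 55]
  37. access 14: HIT. Cache (LRU->MRU): [31 15 79 99 55 14]
Total: 27 hits, 10 misses, 4 evictions

Answer: 4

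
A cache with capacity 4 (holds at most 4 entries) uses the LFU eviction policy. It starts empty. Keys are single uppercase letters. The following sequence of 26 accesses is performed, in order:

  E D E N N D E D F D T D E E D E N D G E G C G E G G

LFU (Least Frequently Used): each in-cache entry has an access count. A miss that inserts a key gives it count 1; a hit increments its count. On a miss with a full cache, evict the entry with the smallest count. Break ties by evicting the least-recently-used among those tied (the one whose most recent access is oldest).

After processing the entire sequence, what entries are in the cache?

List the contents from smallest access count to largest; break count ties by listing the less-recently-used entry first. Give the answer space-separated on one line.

LFU simulation (capacity=4):
  1. access E: MISS. Cache: [E(c=1)]
  2. access D: MISS. Cache: [E(c=1) D(c=1)]
  3. access E: HIT, count now 2. Cache: [D(c=1) E(c=2)]
  4. access N: MISS. Cache: [D(c=1) N(c=1) E(c=2)]
  5. access N: HIT, count now 2. Cache: [D(c=1) E(c=2) N(c=2)]
  6. access D: HIT, count now 2. Cache: [E(c=2) N(c=2) D(c=2)]
  7. access E: HIT, count now 3. Cache: [N(c=2) D(c=2) E(c=3)]
  8. access D: HIT, count now 3. Cache: [N(c=2) E(c=3) D(c=3)]
  9. access F: MISS. Cache: [F(c=1) N(c=2) E(c=3) D(c=3)]
  10. access D: HIT, count now 4. Cache: [F(c=1) N(c=2) E(c=3) D(c=4)]
  11. access T: MISS, evict F(c=1). Cache: [T(c=1) N(c=2) E(c=3) D(c=4)]
  12. access D: HIT, count now 5. Cache: [T(c=1) N(c=2) E(c=3) D(c=5)]
  13. access E: HIT, count now 4. Cache: [T(c=1) N(c=2) E(c=4) D(c=5)]
  14. access E: HIT, count now 5. Cache: [T(c=1) N(c=2) D(c=5) E(c=5)]
  15. access D: HIT, count now 6. Cache: [T(c=1) N(c=2) E(c=5) D(c=6)]
  16. access E: HIT, count now 6. Cache: [T(c=1) N(c=2) D(c=6) E(c=6)]
  17. access N: HIT, count now 3. Cache: [T(c=1) N(c=3) D(c=6) E(c=6)]
  18. access D: HIT, count now 7. Cache: [T(c=1) N(c=3) E(c=6) D(c=7)]
  19. access G: MISS, evict T(c=1). Cache: [G(c=1) N(c=3) E(c=6) D(c=7)]
  20. access E: HIT, count now 7. Cache: [G(c=1) N(c=3) D(c=7) E(c=7)]
  21. access G: HIT, count now 2. Cache: [G(c=2) N(c=3) D(c=7) E(c=7)]
  22. access C: MISS, evict G(c=2). Cache: [C(c=1) N(c=3) D(c=7) E(c=7)]
  23. access G: MISS, evict C(c=1). Cache: [G(c=1) N(c=3) D(c=7) E(c=7)]
  24. access E: HIT, count now 8. Cache: [G(c=1) N(c=3) D(c=7) E(c=8)]
  25. access G: HIT, count now 2. Cache: [G(c=2) N(c=3) D(c=7) E(c=8)]
  26. access G: HIT, count now 3. Cache: [N(c=3) G(c=3) D(c=7) E(c=8)]
Total: 18 hits, 8 misses, 4 evictions

Answer: N G D E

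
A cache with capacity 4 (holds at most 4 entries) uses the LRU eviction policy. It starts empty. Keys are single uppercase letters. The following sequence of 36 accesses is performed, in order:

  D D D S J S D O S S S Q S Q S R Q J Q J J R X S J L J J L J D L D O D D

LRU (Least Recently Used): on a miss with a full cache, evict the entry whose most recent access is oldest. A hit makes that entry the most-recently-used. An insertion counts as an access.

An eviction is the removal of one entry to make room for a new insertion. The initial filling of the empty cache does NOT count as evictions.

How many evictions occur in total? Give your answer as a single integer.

Answer: 8

Derivation:
LRU simulation (capacity=4):
  1. access D: MISS. Cache (LRU->MRU): [D]
  2. access D: HIT. Cache (LRU->MRU): [D]
  3. access D: HIT. Cache (LRU->MRU): [D]
  4. access S: MISS. Cache (LRU->MRU): [D S]
  5. access J: MISS. Cache (LRU->MRU): [D S J]
  6. access S: HIT. Cache (LRU->MRU): [D J S]
  7. access D: HIT. Cache (LRU->MRU): [J S D]
  8. access O: MISS. Cache (LRU->MRU): [J S D O]
  9. access S: HIT. Cache (LRU->MRU): [J D O S]
  10. access S: HIT. Cache (LRU->MRU): [J D O S]
  11. access S: HIT. Cache (LRU->MRU): [J D O S]
  12. access Q: MISS, evict J. Cache (LRU->MRU): [D O S Q]
  13. access S: HIT. Cache (LRU->MRU): [D O Q S]
  14. access Q: HIT. Cache (LRU->MRU): [D O S Q]
  15. access S: HIT. Cache (LRU->MRU): [D O Q S]
  16. access R: MISS, evict D. Cache (LRU->MRU): [O Q S R]
  17. access Q: HIT. Cache (LRU->MRU): [O S R Q]
  18. access J: MISS, evict O. Cache (LRU->MRU): [S R Q J]
  19. access Q: HIT. Cache (LRU->MRU): [S R J Q]
  20. access J: HIT. Cache (LRU->MRU): [S R Q J]
  21. access J: HIT. Cache (LRU->MRU): [S R Q J]
  22. access R: HIT. Cache (LRU->MRU): [S Q J R]
  23. access X: MISS, evict S. Cache (LRU->MRU): [Q J R X]
  24. access S: MISS, evict Q. Cache (LRU->MRU): [J R X S]
  25. access J: HIT. Cache (LRU->MRU): [R X S J]
  26. access L: MISS, evict R. Cache (LRU->MRU): [X S J L]
  27. access J: HIT. Cache (LRU->MRU): [X S L J]
  28. access J: HIT. Cache (LRU->MRU): [X S L J]
  29. access L: HIT. Cache (LRU->MRU): [X S J L]
  30. access J: HIT. Cache (LRU->MRU): [X S L J]
  31. access D: MISS, evict X. Cache (LRU->MRU): [S L J D]
  32. access L: HIT. Cache (LRU->MRU): [S J D L]
  33. access D: HIT. Cache (LRU->MRU): [S J L D]
  34. access O: MISS, evict S. Cache (LRU->MRU): [J L D O]
  35. access D: HIT. Cache (LRU->MRU): [J L O D]
  36. access D: HIT. Cache (LRU->MRU): [J L O D]
Total: 24 hits, 12 misses, 8 evictions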